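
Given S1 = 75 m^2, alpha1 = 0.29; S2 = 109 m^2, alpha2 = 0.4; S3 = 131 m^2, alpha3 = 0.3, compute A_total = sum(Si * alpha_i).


75 * 0.29 = 21.75
109 * 0.4 = 43.6
131 * 0.3 = 39.3
A_total = 21.75 + 43.6 + 39.3 = 104.65 m^2


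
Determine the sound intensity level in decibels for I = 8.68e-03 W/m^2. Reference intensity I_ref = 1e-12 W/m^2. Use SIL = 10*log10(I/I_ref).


I / I_ref = 8.68e-03 / 1e-12 = 8.68e+09
SIL = 10 * log10(8.68e+09) = 99.385 dB


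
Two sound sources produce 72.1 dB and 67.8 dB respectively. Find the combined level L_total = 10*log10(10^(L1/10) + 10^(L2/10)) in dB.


10^(72.1/10) = 1.62181e+07
10^(67.8/10) = 6.0256e+06
Sum = 1.62181e+07 + 6.0256e+06 = 2.22437e+07
L_total = 10*log10(2.22437e+07) = 73.472 dB


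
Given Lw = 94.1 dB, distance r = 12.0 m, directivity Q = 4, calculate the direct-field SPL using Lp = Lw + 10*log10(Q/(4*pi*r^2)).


4*pi*r^2 = 4*pi*12.0^2 = 1809.56 m^2
Q / (4*pi*r^2) = 4 / 1809.56 = 0.00221048
Lp = 94.1 + 10*log10(0.00221048) = 67.545 dB


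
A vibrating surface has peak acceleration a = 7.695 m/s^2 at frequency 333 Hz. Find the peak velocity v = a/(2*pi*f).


omega = 2*pi*f = 2*pi*333 = 2092.3 rad/s
v = a / omega = 7.695 / 2092.3 = 0.0036778 m/s


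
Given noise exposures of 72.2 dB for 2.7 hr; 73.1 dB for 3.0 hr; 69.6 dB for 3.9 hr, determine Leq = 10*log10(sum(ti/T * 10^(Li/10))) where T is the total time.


T_total = 2.7 + 3.0 + 3.9 = 9.6 hr
(2.7/9.6) * 10^(72.2/10) = 4.66759e+06
(3.0/9.6) * 10^(73.1/10) = 6.38043e+06
(3.9/9.6) * 10^(69.6/10) = 3.70504e+06
Sum = 4.66759e+06 + 6.38043e+06 + 3.70504e+06 = 1.47531e+07
Leq = 10*log10(1.47531e+07) = 71.689 dB


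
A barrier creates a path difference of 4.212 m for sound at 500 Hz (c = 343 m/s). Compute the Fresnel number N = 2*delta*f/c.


N = 2*delta*f/c = 2*delta/lambda, where lambda = c/f
lambda = 343 / 500 = 0.686 m
N = 2 * 4.212 / 0.686 = 12.28


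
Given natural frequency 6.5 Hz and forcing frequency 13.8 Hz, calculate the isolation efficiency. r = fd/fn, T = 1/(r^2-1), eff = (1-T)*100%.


r = 13.8 / 6.5 = 2.12308
r^2 - 1 = 2.12308^2 - 1 = 3.50747
T = 1/3.50747 = 0.285106
Efficiency = (1 - 0.285106)*100 = 71.489 %


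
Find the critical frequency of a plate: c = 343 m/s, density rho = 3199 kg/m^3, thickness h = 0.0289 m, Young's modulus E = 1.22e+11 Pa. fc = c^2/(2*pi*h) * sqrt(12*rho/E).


12*rho/E = 12*3199/1.22e+11 = 3.14656e-07
sqrt(12*rho/E) = sqrt(3.14656e-07) = 0.000560942
c^2/(2*pi*h) = 343^2/(2*pi*0.0289) = 647904
fc = 647904 * 0.000560942 = 363.44 Hz


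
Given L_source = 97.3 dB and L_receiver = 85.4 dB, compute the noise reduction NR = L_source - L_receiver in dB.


NR = L_source - L_receiver (difference between source and receiving room levels)
NR = 97.3 - 85.4 = 11.9 dB


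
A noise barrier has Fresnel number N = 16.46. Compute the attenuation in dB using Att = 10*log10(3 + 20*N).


3 + 20*N = 3 + 20*16.46 = 332.2
Att = 10*log10(332.2) = 25.214 dB


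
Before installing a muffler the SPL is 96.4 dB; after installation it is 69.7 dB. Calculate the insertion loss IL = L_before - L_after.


Insertion loss = SPL without muffler - SPL with muffler
IL = 96.4 - 69.7 = 26.7 dB


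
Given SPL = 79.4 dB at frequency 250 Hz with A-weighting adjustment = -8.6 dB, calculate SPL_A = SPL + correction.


A-weighting table: 250 Hz -> -8.6 dB correction
SPL_A = SPL + correction = 79.4 + (-8.6) = 70.8 dBA


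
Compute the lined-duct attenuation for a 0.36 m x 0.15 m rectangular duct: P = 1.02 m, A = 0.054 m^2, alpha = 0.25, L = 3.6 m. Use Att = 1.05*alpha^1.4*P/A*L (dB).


alpha^1.4 = 0.25^1.4 = 0.143587
Attenuation rate = 1.05 * alpha^1.4 * P / A
= 1.05 * 0.143587 * 1.02 / 0.054 = 2.84781 dB/m
Total Att = 2.84781 * 3.6 = 10.252 dB


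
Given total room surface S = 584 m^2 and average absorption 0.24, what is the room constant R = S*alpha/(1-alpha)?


R = 584 * 0.24 / (1 - 0.24) = 184.42 m^2


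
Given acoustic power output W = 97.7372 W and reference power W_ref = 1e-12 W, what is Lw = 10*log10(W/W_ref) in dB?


W / W_ref = 97.7372 / 1e-12 = 9.77372e+13
Lw = 10 * log10(9.77372e+13) = 139.9 dB


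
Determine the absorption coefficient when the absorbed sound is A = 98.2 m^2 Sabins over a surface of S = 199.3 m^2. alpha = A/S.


Absorption coefficient = absorbed power / incident power
alpha = A / S = 98.2 / 199.3 = 0.49272


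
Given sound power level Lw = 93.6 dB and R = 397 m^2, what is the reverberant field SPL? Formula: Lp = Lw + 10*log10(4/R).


4/R = 4/397 = 0.0100756
Lp = 93.6 + 10*log10(0.0100756) = 73.633 dB


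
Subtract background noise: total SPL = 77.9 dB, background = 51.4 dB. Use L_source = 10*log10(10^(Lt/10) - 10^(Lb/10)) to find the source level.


10^(77.9/10) = 6.16595e+07
10^(51.4/10) = 138038
Difference = 6.16595e+07 - 138038 = 6.15215e+07
L_source = 10*log10(6.15215e+07) = 77.89 dB


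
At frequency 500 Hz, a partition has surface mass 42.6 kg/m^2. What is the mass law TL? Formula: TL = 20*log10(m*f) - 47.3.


m * f = 42.6 * 500 = 21300
20*log10(21300) = 86.5676 dB
TL = 86.5676 - 47.3 = 39.268 dB


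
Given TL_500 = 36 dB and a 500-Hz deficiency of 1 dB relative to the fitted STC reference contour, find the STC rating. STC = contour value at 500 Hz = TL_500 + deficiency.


By ASTM E413, STC = value of the fitted reference contour at 500 Hz.
Contour value at 500 Hz = TL_500 + deficiency = 36 + 1 = 37
STC = 37


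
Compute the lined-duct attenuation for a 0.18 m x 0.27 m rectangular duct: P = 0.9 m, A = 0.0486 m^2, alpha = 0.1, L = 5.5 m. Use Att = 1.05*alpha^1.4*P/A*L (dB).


alpha^1.4 = 0.1^1.4 = 0.0398107
Attenuation rate = 1.05 * alpha^1.4 * P / A
= 1.05 * 0.0398107 * 0.9 / 0.0486 = 0.774097 dB/m
Total Att = 0.774097 * 5.5 = 4.2575 dB


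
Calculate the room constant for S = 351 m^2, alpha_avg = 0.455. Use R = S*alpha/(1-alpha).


R = 351 * 0.455 / (1 - 0.455) = 293.04 m^2


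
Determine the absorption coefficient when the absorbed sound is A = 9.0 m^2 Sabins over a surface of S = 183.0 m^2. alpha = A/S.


Absorption coefficient = absorbed power / incident power
alpha = A / S = 9.0 / 183.0 = 0.04918


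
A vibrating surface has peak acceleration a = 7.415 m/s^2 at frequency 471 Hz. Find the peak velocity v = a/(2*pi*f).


omega = 2*pi*f = 2*pi*471 = 2959.38 rad/s
v = a / omega = 7.415 / 2959.38 = 0.0025056 m/s


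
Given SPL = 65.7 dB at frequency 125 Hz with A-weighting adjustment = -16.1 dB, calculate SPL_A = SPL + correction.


A-weighting table: 125 Hz -> -16.1 dB correction
SPL_A = SPL + correction = 65.7 + (-16.1) = 49.6 dBA


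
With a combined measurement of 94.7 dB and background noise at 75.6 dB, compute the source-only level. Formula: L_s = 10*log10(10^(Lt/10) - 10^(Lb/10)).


10^(94.7/10) = 2.95121e+09
10^(75.6/10) = 3.63078e+07
Difference = 2.95121e+09 - 3.63078e+07 = 2.9149e+09
L_source = 10*log10(2.9149e+09) = 94.646 dB


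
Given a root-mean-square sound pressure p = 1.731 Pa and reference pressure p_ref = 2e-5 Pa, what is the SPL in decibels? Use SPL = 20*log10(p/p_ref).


p / p_ref = 1.731 / 2e-5 = 86550
SPL = 20 * log10(86550) = 98.745 dB


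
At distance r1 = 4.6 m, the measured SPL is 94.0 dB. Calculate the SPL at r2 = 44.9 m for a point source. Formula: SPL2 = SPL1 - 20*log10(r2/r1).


r2/r1 = 44.9/4.6 = 9.76087
Correction = 20*log10(9.76087) = 19.7898 dB
SPL2 = 94.0 - 19.7898 = 74.21 dB


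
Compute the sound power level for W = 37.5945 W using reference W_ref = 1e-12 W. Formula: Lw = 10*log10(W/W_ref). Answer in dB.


W / W_ref = 37.5945 / 1e-12 = 3.75945e+13
Lw = 10 * log10(3.75945e+13) = 135.75 dB


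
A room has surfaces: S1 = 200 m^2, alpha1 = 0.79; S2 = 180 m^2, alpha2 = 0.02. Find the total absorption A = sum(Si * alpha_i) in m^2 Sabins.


200 * 0.79 = 158
180 * 0.02 = 3.6
A_total = 158 + 3.6 = 161.6 m^2


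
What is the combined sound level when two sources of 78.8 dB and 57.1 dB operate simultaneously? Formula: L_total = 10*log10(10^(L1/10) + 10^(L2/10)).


10^(78.8/10) = 7.58578e+07
10^(57.1/10) = 512861
Sum = 7.58578e+07 + 512861 = 7.63707e+07
L_total = 10*log10(7.63707e+07) = 78.829 dB


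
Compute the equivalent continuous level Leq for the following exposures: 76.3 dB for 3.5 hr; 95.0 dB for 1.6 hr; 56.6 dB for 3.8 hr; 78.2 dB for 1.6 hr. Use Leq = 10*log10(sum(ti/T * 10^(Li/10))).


T_total = 3.5 + 1.6 + 3.8 + 1.6 = 10.5 hr
(3.5/10.5) * 10^(76.3/10) = 1.42193e+07
(1.6/10.5) * 10^(95.0/10) = 4.81871e+08
(3.8/10.5) * 10^(56.6/10) = 165422
(1.6/10.5) * 10^(78.2/10) = 1.00677e+07
Sum = 1.42193e+07 + 4.81871e+08 + 165422 + 1.00677e+07 = 5.06323e+08
Leq = 10*log10(5.06323e+08) = 87.044 dB


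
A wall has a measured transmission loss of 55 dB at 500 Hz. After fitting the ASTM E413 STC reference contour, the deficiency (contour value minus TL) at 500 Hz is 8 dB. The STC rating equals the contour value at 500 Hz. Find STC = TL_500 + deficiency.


By ASTM E413, STC = value of the fitted reference contour at 500 Hz.
Contour value at 500 Hz = TL_500 + deficiency = 55 + 8 = 63
STC = 63


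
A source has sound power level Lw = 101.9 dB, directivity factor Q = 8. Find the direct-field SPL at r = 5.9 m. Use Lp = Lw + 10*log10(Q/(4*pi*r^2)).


4*pi*r^2 = 4*pi*5.9^2 = 437.435 m^2
Q / (4*pi*r^2) = 8 / 437.435 = 0.0182884
Lp = 101.9 + 10*log10(0.0182884) = 84.522 dB


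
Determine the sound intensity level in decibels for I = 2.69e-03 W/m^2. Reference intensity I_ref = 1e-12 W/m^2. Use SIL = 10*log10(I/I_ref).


I / I_ref = 2.69e-03 / 1e-12 = 2.69e+09
SIL = 10 * log10(2.69e+09) = 94.298 dB


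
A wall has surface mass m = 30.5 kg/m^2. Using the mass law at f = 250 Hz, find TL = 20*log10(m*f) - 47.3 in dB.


m * f = 30.5 * 250 = 7625
20*log10(7625) = 77.6448 dB
TL = 77.6448 - 47.3 = 30.345 dB


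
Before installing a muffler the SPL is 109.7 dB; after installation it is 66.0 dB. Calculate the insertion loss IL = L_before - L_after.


Insertion loss = SPL without muffler - SPL with muffler
IL = 109.7 - 66.0 = 43.7 dB


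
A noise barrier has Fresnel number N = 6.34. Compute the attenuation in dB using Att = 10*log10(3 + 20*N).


3 + 20*N = 3 + 20*6.34 = 129.8
Att = 10*log10(129.8) = 21.133 dB


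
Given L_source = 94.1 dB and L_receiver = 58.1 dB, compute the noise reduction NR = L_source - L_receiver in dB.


NR = L_source - L_receiver (difference between source and receiving room levels)
NR = 94.1 - 58.1 = 36 dB


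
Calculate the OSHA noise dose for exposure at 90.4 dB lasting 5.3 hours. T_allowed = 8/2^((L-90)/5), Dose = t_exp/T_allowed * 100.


T_allowed = 8 / 2^((90.4 - 90)/5) = 7.56846 hr
Dose = 5.3 / 7.56846 * 100 = 70.027 %


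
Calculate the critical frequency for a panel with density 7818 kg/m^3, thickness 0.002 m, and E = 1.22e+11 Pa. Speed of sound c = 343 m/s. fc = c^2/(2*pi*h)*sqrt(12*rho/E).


12*rho/E = 12*7818/1.22e+11 = 7.68984e-07
sqrt(12*rho/E) = sqrt(7.68984e-07) = 0.000876917
c^2/(2*pi*h) = 343^2/(2*pi*0.002) = 9.36221e+06
fc = 9.36221e+06 * 0.000876917 = 8209.9 Hz


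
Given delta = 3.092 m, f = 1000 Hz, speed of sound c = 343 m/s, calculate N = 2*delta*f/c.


N = 2*delta*f/c = 2*delta/lambda, where lambda = c/f
lambda = 343 / 1000 = 0.343 m
N = 2 * 3.092 / 0.343 = 18.029


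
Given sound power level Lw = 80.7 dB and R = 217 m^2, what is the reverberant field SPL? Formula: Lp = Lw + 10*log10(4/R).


4/R = 4/217 = 0.0184332
Lp = 80.7 + 10*log10(0.0184332) = 63.356 dB


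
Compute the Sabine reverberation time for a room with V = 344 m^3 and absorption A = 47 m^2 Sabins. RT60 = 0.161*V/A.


RT60 = 0.161 * 344 / 47 = 1.1784 s


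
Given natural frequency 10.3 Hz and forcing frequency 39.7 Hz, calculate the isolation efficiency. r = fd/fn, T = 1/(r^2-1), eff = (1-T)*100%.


r = 39.7 / 10.3 = 3.85437
r^2 - 1 = 3.85437^2 - 1 = 13.8562
T = 1/13.8562 = 0.0721699
Efficiency = (1 - 0.0721699)*100 = 92.783 %


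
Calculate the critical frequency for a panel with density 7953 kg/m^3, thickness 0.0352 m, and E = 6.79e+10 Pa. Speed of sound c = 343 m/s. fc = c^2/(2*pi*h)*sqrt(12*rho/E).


12*rho/E = 12*7953/6.79e+10 = 1.40554e-06
sqrt(12*rho/E) = sqrt(1.40554e-06) = 0.00118555
c^2/(2*pi*h) = 343^2/(2*pi*0.0352) = 531944
fc = 531944 * 0.00118555 = 630.65 Hz


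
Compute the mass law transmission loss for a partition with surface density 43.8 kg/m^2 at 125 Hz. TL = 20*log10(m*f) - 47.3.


m * f = 43.8 * 125 = 5475
20*log10(5475) = 74.7677 dB
TL = 74.7677 - 47.3 = 27.468 dB


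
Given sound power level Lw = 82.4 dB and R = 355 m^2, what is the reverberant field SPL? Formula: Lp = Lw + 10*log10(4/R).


4/R = 4/355 = 0.0112676
Lp = 82.4 + 10*log10(0.0112676) = 62.918 dB


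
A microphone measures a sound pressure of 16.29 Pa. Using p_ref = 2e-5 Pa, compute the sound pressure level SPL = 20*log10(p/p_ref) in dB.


p / p_ref = 16.29 / 2e-5 = 814500
SPL = 20 * log10(814500) = 118.22 dB


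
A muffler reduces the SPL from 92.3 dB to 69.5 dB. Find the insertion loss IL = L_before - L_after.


Insertion loss = SPL without muffler - SPL with muffler
IL = 92.3 - 69.5 = 22.8 dB


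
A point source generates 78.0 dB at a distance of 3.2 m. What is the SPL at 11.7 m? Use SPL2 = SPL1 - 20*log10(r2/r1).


r2/r1 = 11.7/3.2 = 3.65625
Correction = 20*log10(3.65625) = 11.2607 dB
SPL2 = 78.0 - 11.2607 = 66.739 dB


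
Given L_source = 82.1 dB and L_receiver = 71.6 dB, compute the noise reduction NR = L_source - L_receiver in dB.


NR = L_source - L_receiver (difference between source and receiving room levels)
NR = 82.1 - 71.6 = 10.5 dB


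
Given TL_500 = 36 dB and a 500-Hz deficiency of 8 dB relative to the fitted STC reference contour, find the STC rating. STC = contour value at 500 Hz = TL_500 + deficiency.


By ASTM E413, STC = value of the fitted reference contour at 500 Hz.
Contour value at 500 Hz = TL_500 + deficiency = 36 + 8 = 44
STC = 44


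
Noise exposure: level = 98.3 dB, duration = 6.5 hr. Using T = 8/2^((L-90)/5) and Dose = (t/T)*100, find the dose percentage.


T_allowed = 8 / 2^((98.3 - 90)/5) = 2.53151 hr
Dose = 6.5 / 2.53151 * 100 = 256.76 %


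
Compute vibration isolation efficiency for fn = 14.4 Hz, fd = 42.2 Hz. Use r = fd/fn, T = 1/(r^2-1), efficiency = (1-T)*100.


r = 42.2 / 14.4 = 2.93056
r^2 - 1 = 2.93056^2 - 1 = 7.58818
T = 1/7.58818 = 0.131784
Efficiency = (1 - 0.131784)*100 = 86.822 %


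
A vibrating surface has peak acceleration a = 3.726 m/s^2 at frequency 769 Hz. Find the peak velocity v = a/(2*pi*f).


omega = 2*pi*f = 2*pi*769 = 4831.77 rad/s
v = a / omega = 3.726 / 4831.77 = 0.00077115 m/s


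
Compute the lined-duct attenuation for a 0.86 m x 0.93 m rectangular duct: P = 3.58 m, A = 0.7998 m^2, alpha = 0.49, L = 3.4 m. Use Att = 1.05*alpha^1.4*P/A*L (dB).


alpha^1.4 = 0.49^1.4 = 0.368362
Attenuation rate = 1.05 * alpha^1.4 * P / A
= 1.05 * 0.368362 * 3.58 / 0.7998 = 1.73127 dB/m
Total Att = 1.73127 * 3.4 = 5.8863 dB


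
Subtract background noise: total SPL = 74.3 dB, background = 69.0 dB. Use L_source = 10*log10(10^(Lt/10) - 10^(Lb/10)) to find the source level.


10^(74.3/10) = 2.69153e+07
10^(69.0/10) = 7.94328e+06
Difference = 2.69153e+07 - 7.94328e+06 = 1.8972e+07
L_source = 10*log10(1.8972e+07) = 72.781 dB


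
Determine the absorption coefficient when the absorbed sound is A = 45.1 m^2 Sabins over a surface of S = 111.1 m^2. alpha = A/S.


Absorption coefficient = absorbed power / incident power
alpha = A / S = 45.1 / 111.1 = 0.40594


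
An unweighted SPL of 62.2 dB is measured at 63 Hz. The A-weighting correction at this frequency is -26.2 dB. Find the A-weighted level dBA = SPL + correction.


A-weighting table: 63 Hz -> -26.2 dB correction
SPL_A = SPL + correction = 62.2 + (-26.2) = 36 dBA


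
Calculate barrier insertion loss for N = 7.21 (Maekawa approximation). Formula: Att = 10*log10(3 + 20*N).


3 + 20*N = 3 + 20*7.21 = 147.2
Att = 10*log10(147.2) = 21.679 dB


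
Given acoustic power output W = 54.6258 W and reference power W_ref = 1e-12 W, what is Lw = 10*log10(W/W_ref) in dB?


W / W_ref = 54.6258 / 1e-12 = 5.46258e+13
Lw = 10 * log10(5.46258e+13) = 137.37 dB


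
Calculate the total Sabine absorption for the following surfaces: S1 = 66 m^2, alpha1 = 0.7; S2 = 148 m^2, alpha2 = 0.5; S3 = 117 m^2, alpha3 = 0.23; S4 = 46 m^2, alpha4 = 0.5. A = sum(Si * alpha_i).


66 * 0.7 = 46.2
148 * 0.5 = 74
117 * 0.23 = 26.91
46 * 0.5 = 23
A_total = 46.2 + 74 + 26.91 + 23 = 170.11 m^2


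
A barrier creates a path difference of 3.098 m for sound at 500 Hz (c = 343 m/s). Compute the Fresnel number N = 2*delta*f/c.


N = 2*delta*f/c = 2*delta/lambda, where lambda = c/f
lambda = 343 / 500 = 0.686 m
N = 2 * 3.098 / 0.686 = 9.0321


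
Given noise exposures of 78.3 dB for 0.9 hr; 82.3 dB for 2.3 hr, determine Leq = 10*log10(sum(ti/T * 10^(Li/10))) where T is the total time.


T_total = 0.9 + 2.3 = 3.2 hr
(0.9/3.2) * 10^(78.3/10) = 1.90148e+07
(2.3/3.2) * 10^(82.3/10) = 1.22061e+08
Sum = 1.90148e+07 + 1.22061e+08 = 1.41076e+08
Leq = 10*log10(1.41076e+08) = 81.495 dB


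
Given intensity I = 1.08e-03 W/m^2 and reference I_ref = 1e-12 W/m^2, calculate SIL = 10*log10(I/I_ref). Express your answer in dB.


I / I_ref = 1.08e-03 / 1e-12 = 1.08e+09
SIL = 10 * log10(1.08e+09) = 90.334 dB


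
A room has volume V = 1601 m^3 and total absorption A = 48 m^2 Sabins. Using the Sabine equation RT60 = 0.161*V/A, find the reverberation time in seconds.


RT60 = 0.161 * 1601 / 48 = 5.37 s


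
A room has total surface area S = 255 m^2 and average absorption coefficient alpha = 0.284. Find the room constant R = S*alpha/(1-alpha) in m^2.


R = 255 * 0.284 / (1 - 0.284) = 101.15 m^2


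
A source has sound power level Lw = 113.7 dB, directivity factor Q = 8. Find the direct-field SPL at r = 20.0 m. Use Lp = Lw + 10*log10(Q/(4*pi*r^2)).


4*pi*r^2 = 4*pi*20.0^2 = 5026.55 m^2
Q / (4*pi*r^2) = 8 / 5026.55 = 0.00159155
Lp = 113.7 + 10*log10(0.00159155) = 85.718 dB


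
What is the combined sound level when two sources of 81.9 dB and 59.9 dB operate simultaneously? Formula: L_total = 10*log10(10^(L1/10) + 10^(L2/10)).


10^(81.9/10) = 1.54882e+08
10^(59.9/10) = 977237
Sum = 1.54882e+08 + 977237 = 1.55859e+08
L_total = 10*log10(1.55859e+08) = 81.927 dB


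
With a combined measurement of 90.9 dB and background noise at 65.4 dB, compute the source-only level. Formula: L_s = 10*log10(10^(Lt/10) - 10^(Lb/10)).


10^(90.9/10) = 1.23027e+09
10^(65.4/10) = 3.46737e+06
Difference = 1.23027e+09 - 3.46737e+06 = 1.2268e+09
L_source = 10*log10(1.2268e+09) = 90.888 dB


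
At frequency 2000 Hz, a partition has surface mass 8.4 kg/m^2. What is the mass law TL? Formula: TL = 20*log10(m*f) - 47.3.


m * f = 8.4 * 2000 = 16800
20*log10(16800) = 84.5062 dB
TL = 84.5062 - 47.3 = 37.206 dB


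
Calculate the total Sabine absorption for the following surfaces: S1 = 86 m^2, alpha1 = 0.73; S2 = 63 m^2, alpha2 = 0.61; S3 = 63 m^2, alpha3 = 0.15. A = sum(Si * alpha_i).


86 * 0.73 = 62.78
63 * 0.61 = 38.43
63 * 0.15 = 9.45
A_total = 62.78 + 38.43 + 9.45 = 110.66 m^2


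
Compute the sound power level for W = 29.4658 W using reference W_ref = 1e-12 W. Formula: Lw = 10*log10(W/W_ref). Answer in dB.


W / W_ref = 29.4658 / 1e-12 = 2.94658e+13
Lw = 10 * log10(2.94658e+13) = 134.69 dB


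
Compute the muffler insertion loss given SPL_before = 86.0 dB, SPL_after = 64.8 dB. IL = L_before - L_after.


Insertion loss = SPL without muffler - SPL with muffler
IL = 86.0 - 64.8 = 21.2 dB


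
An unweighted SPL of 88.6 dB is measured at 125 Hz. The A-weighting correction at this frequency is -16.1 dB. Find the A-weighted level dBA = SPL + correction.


A-weighting table: 125 Hz -> -16.1 dB correction
SPL_A = SPL + correction = 88.6 + (-16.1) = 72.5 dBA


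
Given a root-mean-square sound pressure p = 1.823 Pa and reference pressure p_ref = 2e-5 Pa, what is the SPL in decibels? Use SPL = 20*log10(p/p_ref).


p / p_ref = 1.823 / 2e-5 = 91150
SPL = 20 * log10(91150) = 99.195 dB


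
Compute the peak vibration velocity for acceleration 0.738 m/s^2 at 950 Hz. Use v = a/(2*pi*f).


omega = 2*pi*f = 2*pi*950 = 5969.03 rad/s
v = a / omega = 0.738 / 5969.03 = 0.00012364 m/s


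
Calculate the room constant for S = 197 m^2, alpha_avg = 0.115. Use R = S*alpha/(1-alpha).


R = 197 * 0.115 / (1 - 0.115) = 25.599 m^2


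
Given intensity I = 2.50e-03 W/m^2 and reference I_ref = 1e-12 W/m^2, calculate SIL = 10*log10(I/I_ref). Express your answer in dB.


I / I_ref = 2.50e-03 / 1e-12 = 2.5e+09
SIL = 10 * log10(2.5e+09) = 93.979 dB


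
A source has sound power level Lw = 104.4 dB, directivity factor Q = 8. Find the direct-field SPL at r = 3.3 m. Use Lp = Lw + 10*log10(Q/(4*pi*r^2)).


4*pi*r^2 = 4*pi*3.3^2 = 136.848 m^2
Q / (4*pi*r^2) = 8 / 136.848 = 0.058459
Lp = 104.4 + 10*log10(0.058459) = 92.069 dB


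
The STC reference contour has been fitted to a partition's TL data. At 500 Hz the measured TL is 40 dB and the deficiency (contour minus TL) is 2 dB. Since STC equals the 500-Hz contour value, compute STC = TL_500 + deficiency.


By ASTM E413, STC = value of the fitted reference contour at 500 Hz.
Contour value at 500 Hz = TL_500 + deficiency = 40 + 2 = 42
STC = 42


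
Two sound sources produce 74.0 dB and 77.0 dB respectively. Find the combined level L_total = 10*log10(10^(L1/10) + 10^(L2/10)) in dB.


10^(74.0/10) = 2.51189e+07
10^(77.0/10) = 5.01187e+07
Sum = 2.51189e+07 + 5.01187e+07 = 7.52376e+07
L_total = 10*log10(7.52376e+07) = 78.764 dB


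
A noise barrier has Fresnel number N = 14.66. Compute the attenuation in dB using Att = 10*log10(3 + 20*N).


3 + 20*N = 3 + 20*14.66 = 296.2
Att = 10*log10(296.2) = 24.716 dB


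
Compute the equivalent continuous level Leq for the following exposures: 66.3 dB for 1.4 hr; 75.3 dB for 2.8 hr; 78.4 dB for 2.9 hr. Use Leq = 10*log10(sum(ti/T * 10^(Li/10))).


T_total = 1.4 + 2.8 + 2.9 = 7.1 hr
(1.4/7.1) * 10^(66.3/10) = 841143
(2.8/7.1) * 10^(75.3/10) = 1.33629e+07
(2.9/7.1) * 10^(78.4/10) = 2.82579e+07
Sum = 841143 + 1.33629e+07 + 2.82579e+07 = 4.24619e+07
Leq = 10*log10(4.24619e+07) = 76.28 dB


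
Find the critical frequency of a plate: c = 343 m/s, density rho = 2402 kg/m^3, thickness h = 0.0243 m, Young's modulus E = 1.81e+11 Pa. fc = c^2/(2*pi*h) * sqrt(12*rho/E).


12*rho/E = 12*2402/1.81e+11 = 1.59249e-07
sqrt(12*rho/E) = sqrt(1.59249e-07) = 0.00039906
c^2/(2*pi*h) = 343^2/(2*pi*0.0243) = 770552
fc = 770552 * 0.00039906 = 307.5 Hz


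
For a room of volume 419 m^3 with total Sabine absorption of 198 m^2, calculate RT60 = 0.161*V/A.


RT60 = 0.161 * 419 / 198 = 0.3407 s


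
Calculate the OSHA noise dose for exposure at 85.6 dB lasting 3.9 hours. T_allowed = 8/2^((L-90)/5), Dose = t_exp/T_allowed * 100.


T_allowed = 8 / 2^((85.6 - 90)/5) = 14.723 hr
Dose = 3.9 / 14.723 * 100 = 26.489 %


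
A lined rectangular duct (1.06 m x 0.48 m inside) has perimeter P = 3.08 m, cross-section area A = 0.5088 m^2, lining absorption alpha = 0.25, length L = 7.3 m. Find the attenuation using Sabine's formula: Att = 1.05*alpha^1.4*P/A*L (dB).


alpha^1.4 = 0.25^1.4 = 0.143587
Attenuation rate = 1.05 * alpha^1.4 * P / A
= 1.05 * 0.143587 * 3.08 / 0.5088 = 0.912658 dB/m
Total Att = 0.912658 * 7.3 = 6.6624 dB


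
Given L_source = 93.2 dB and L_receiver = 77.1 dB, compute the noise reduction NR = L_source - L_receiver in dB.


NR = L_source - L_receiver (difference between source and receiving room levels)
NR = 93.2 - 77.1 = 16.1 dB


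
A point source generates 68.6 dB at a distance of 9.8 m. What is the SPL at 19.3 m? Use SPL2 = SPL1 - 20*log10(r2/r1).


r2/r1 = 19.3/9.8 = 1.96939
Correction = 20*log10(1.96939) = 5.88663 dB
SPL2 = 68.6 - 5.88663 = 62.713 dB


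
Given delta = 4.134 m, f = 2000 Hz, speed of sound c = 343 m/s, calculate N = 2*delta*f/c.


N = 2*delta*f/c = 2*delta/lambda, where lambda = c/f
lambda = 343 / 2000 = 0.1715 m
N = 2 * 4.134 / 0.1715 = 48.21


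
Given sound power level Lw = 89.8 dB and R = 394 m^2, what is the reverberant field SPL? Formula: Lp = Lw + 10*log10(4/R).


4/R = 4/394 = 0.0101523
Lp = 89.8 + 10*log10(0.0101523) = 69.866 dB


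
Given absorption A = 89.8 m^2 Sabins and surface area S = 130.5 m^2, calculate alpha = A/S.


Absorption coefficient = absorbed power / incident power
alpha = A / S = 89.8 / 130.5 = 0.68812


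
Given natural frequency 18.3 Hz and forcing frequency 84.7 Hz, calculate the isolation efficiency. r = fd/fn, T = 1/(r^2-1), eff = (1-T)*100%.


r = 84.7 / 18.3 = 4.62842
r^2 - 1 = 4.62842^2 - 1 = 20.4223
T = 1/20.4223 = 0.0489661
Efficiency = (1 - 0.0489661)*100 = 95.103 %


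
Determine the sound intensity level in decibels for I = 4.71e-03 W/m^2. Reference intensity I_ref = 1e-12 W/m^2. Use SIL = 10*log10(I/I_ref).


I / I_ref = 4.71e-03 / 1e-12 = 4.71e+09
SIL = 10 * log10(4.71e+09) = 96.73 dB


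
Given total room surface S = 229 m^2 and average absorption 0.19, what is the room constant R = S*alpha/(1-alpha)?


R = 229 * 0.19 / (1 - 0.19) = 53.716 m^2


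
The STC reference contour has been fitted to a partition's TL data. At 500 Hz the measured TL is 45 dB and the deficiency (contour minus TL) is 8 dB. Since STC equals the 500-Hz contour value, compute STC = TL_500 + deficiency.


By ASTM E413, STC = value of the fitted reference contour at 500 Hz.
Contour value at 500 Hz = TL_500 + deficiency = 45 + 8 = 53
STC = 53


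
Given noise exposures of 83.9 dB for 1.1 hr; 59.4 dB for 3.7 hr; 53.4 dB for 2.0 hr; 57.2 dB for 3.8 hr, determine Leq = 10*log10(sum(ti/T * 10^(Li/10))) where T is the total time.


T_total = 1.1 + 3.7 + 2.0 + 3.8 = 10.6 hr
(1.1/10.6) * 10^(83.9/10) = 2.54734e+07
(3.7/10.6) * 10^(59.4/10) = 304016
(2.0/10.6) * 10^(53.4/10) = 41278.5
(3.8/10.6) * 10^(57.2/10) = 188139
Sum = 2.54734e+07 + 304016 + 41278.5 + 188139 = 2.60068e+07
Leq = 10*log10(2.60068e+07) = 74.151 dB


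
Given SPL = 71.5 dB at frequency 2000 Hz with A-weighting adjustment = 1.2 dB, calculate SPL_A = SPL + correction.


A-weighting table: 2000 Hz -> 1.2 dB correction
SPL_A = SPL + correction = 71.5 + (1.2) = 72.7 dBA


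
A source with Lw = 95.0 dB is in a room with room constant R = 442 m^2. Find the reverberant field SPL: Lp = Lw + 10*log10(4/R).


4/R = 4/442 = 0.00904977
Lp = 95.0 + 10*log10(0.00904977) = 74.566 dB


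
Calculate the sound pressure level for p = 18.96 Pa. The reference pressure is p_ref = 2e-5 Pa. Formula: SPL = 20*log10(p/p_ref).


p / p_ref = 18.96 / 2e-5 = 948000
SPL = 20 * log10(948000) = 119.54 dB


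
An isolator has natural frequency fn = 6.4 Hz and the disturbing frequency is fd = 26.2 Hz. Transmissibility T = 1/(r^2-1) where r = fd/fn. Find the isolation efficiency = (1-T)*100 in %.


r = 26.2 / 6.4 = 4.09375
r^2 - 1 = 4.09375^2 - 1 = 15.7588
T = 1/15.7588 = 0.0634566
Efficiency = (1 - 0.0634566)*100 = 93.654 %


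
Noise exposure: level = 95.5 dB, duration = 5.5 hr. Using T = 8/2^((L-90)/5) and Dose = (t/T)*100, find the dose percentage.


T_allowed = 8 / 2^((95.5 - 90)/5) = 3.73213 hr
Dose = 5.5 / 3.73213 * 100 = 147.37 %


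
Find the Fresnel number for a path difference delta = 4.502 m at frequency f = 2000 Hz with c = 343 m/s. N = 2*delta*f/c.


N = 2*delta*f/c = 2*delta/lambda, where lambda = c/f
lambda = 343 / 2000 = 0.1715 m
N = 2 * 4.502 / 0.1715 = 52.501


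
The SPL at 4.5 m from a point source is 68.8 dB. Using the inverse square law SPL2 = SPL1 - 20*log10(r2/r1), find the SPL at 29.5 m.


r2/r1 = 29.5/4.5 = 6.55556
Correction = 20*log10(6.55556) = 16.3322 dB
SPL2 = 68.8 - 16.3322 = 52.468 dB


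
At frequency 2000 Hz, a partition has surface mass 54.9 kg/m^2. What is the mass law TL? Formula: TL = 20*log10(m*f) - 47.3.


m * f = 54.9 * 2000 = 109800
20*log10(109800) = 100.812 dB
TL = 100.812 - 47.3 = 53.512 dB


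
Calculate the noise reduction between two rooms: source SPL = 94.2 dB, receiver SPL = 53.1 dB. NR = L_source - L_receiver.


NR = L_source - L_receiver (difference between source and receiving room levels)
NR = 94.2 - 53.1 = 41.1 dB


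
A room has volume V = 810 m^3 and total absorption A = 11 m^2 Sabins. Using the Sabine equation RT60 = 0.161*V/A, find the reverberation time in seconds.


RT60 = 0.161 * 810 / 11 = 11.855 s


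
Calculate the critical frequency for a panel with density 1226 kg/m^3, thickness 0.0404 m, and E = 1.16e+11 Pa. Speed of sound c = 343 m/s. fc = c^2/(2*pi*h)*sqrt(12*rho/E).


12*rho/E = 12*1226/1.16e+11 = 1.26828e-07
sqrt(12*rho/E) = sqrt(1.26828e-07) = 0.000356129
c^2/(2*pi*h) = 343^2/(2*pi*0.0404) = 463476
fc = 463476 * 0.000356129 = 165.06 Hz


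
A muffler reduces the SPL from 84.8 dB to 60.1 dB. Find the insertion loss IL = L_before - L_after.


Insertion loss = SPL without muffler - SPL with muffler
IL = 84.8 - 60.1 = 24.7 dB


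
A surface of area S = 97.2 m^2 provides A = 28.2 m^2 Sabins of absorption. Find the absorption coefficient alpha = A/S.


Absorption coefficient = absorbed power / incident power
alpha = A / S = 28.2 / 97.2 = 0.29012


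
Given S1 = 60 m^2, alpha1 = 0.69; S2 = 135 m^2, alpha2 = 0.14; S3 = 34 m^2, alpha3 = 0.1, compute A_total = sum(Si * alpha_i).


60 * 0.69 = 41.4
135 * 0.14 = 18.9
34 * 0.1 = 3.4
A_total = 41.4 + 18.9 + 3.4 = 63.7 m^2


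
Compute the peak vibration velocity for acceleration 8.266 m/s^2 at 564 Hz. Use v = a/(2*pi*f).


omega = 2*pi*f = 2*pi*564 = 3543.72 rad/s
v = a / omega = 8.266 / 3543.72 = 0.0023326 m/s


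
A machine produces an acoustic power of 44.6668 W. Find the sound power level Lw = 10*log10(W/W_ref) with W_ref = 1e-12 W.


W / W_ref = 44.6668 / 1e-12 = 4.46668e+13
Lw = 10 * log10(4.46668e+13) = 136.5 dB


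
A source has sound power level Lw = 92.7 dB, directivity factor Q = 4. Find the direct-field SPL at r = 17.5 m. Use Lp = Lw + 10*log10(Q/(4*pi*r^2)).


4*pi*r^2 = 4*pi*17.5^2 = 3848.45 m^2
Q / (4*pi*r^2) = 4 / 3848.45 = 0.00103938
Lp = 92.7 + 10*log10(0.00103938) = 62.868 dB


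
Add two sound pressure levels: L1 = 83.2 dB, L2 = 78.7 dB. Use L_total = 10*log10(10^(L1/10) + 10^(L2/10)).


10^(83.2/10) = 2.0893e+08
10^(78.7/10) = 7.4131e+07
Sum = 2.0893e+08 + 7.4131e+07 = 2.83061e+08
L_total = 10*log10(2.83061e+08) = 84.519 dB


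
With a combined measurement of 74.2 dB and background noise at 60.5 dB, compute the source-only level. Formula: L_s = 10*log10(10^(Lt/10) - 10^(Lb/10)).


10^(74.2/10) = 2.63027e+07
10^(60.5/10) = 1.12202e+06
Difference = 2.63027e+07 - 1.12202e+06 = 2.51807e+07
L_source = 10*log10(2.51807e+07) = 74.011 dB


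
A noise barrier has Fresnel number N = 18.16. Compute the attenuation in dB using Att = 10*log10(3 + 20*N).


3 + 20*N = 3 + 20*18.16 = 366.2
Att = 10*log10(366.2) = 25.637 dB


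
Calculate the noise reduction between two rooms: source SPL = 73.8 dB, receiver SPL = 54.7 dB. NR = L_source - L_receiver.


NR = L_source - L_receiver (difference between source and receiving room levels)
NR = 73.8 - 54.7 = 19.1 dB


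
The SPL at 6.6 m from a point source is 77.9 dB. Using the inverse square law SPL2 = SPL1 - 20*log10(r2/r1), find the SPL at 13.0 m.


r2/r1 = 13.0/6.6 = 1.9697
Correction = 20*log10(1.9697) = 5.888 dB
SPL2 = 77.9 - 5.888 = 72.012 dB


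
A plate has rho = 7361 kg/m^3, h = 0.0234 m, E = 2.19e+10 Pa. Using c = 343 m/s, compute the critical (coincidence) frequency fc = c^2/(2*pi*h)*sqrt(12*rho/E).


12*rho/E = 12*7361/2.19e+10 = 4.03342e-06
sqrt(12*rho/E) = sqrt(4.03342e-06) = 0.00200834
c^2/(2*pi*h) = 343^2/(2*pi*0.0234) = 800189
fc = 800189 * 0.00200834 = 1607.1 Hz


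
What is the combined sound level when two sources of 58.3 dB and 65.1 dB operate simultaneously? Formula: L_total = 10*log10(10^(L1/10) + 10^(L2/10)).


10^(58.3/10) = 676083
10^(65.1/10) = 3.23594e+06
Sum = 676083 + 3.23594e+06 = 3.91202e+06
L_total = 10*log10(3.91202e+06) = 65.924 dB


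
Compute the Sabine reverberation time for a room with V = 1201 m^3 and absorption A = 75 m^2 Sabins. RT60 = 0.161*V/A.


RT60 = 0.161 * 1201 / 75 = 2.5781 s


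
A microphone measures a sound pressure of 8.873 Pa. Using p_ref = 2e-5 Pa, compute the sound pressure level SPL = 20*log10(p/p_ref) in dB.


p / p_ref = 8.873 / 2e-5 = 443650
SPL = 20 * log10(443650) = 112.94 dB


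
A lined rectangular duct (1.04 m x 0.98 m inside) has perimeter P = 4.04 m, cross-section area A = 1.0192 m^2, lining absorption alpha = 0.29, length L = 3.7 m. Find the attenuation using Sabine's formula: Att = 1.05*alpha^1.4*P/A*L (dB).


alpha^1.4 = 0.29^1.4 = 0.176749
Attenuation rate = 1.05 * alpha^1.4 * P / A
= 1.05 * 0.176749 * 4.04 / 1.0192 = 0.735645 dB/m
Total Att = 0.735645 * 3.7 = 2.7219 dB


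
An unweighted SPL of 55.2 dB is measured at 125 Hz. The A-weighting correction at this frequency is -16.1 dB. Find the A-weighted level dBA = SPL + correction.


A-weighting table: 125 Hz -> -16.1 dB correction
SPL_A = SPL + correction = 55.2 + (-16.1) = 39.1 dBA


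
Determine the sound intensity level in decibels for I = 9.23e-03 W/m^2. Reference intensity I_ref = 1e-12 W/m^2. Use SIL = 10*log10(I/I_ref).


I / I_ref = 9.23e-03 / 1e-12 = 9.23e+09
SIL = 10 * log10(9.23e+09) = 99.652 dB


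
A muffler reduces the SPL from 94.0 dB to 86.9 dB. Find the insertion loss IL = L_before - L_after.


Insertion loss = SPL without muffler - SPL with muffler
IL = 94.0 - 86.9 = 7.1 dB


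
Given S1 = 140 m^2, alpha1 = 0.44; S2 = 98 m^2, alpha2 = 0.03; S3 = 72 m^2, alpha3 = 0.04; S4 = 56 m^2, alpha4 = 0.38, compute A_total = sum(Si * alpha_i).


140 * 0.44 = 61.6
98 * 0.03 = 2.94
72 * 0.04 = 2.88
56 * 0.38 = 21.28
A_total = 61.6 + 2.94 + 2.88 + 21.28 = 88.7 m^2


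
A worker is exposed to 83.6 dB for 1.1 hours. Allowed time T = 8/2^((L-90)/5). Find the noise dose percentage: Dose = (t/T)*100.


T_allowed = 8 / 2^((83.6 - 90)/5) = 19.4271 hr
Dose = 1.1 / 19.4271 * 100 = 5.6622 %


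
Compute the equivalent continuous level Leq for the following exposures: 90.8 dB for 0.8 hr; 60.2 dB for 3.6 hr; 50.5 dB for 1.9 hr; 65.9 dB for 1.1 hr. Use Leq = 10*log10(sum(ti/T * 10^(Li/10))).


T_total = 0.8 + 3.6 + 1.9 + 1.1 = 7.4 hr
(0.8/7.4) * 10^(90.8/10) = 1.29975e+08
(3.6/7.4) * 10^(60.2/10) = 509414
(1.9/7.4) * 10^(50.5/10) = 28808.6
(1.1/7.4) * 10^(65.9/10) = 578310
Sum = 1.29975e+08 + 509414 + 28808.6 + 578310 = 1.31092e+08
Leq = 10*log10(1.31092e+08) = 81.176 dB


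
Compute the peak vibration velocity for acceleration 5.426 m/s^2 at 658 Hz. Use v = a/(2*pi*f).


omega = 2*pi*f = 2*pi*658 = 4134.34 rad/s
v = a / omega = 5.426 / 4134.34 = 0.0013124 m/s


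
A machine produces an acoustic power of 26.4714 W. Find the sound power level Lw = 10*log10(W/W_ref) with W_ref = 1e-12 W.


W / W_ref = 26.4714 / 1e-12 = 2.64714e+13
Lw = 10 * log10(2.64714e+13) = 134.23 dB


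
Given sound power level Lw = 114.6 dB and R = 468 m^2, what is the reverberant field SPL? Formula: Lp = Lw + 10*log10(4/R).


4/R = 4/468 = 0.00854701
Lp = 114.6 + 10*log10(0.00854701) = 93.918 dB


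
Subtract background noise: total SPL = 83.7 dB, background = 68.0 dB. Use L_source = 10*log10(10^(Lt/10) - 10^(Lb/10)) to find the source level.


10^(83.7/10) = 2.34423e+08
10^(68.0/10) = 6.30957e+06
Difference = 2.34423e+08 - 6.30957e+06 = 2.28113e+08
L_source = 10*log10(2.28113e+08) = 83.582 dB


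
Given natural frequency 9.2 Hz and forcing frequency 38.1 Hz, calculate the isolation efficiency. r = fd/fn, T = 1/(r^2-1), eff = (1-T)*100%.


r = 38.1 / 9.2 = 4.1413
r^2 - 1 = 4.1413^2 - 1 = 16.1504
T = 1/16.1504 = 0.061918
Efficiency = (1 - 0.061918)*100 = 93.808 %


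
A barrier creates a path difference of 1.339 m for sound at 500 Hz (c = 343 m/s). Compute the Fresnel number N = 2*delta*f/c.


N = 2*delta*f/c = 2*delta/lambda, where lambda = c/f
lambda = 343 / 500 = 0.686 m
N = 2 * 1.339 / 0.686 = 3.9038


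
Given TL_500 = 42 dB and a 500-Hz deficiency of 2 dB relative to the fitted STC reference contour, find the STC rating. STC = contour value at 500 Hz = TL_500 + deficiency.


By ASTM E413, STC = value of the fitted reference contour at 500 Hz.
Contour value at 500 Hz = TL_500 + deficiency = 42 + 2 = 44
STC = 44


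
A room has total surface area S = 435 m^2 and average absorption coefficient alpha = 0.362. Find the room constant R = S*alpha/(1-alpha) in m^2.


R = 435 * 0.362 / (1 - 0.362) = 246.82 m^2


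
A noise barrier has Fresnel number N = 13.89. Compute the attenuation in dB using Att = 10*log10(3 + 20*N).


3 + 20*N = 3 + 20*13.89 = 280.8
Att = 10*log10(280.8) = 24.484 dB


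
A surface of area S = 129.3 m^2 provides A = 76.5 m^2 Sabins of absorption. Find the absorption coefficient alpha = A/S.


Absorption coefficient = absorbed power / incident power
alpha = A / S = 76.5 / 129.3 = 0.59165


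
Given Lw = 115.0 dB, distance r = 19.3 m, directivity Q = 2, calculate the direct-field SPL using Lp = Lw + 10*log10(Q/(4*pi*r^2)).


4*pi*r^2 = 4*pi*19.3^2 = 4680.85 m^2
Q / (4*pi*r^2) = 2 / 4680.85 = 0.000427273
Lp = 115.0 + 10*log10(0.000427273) = 81.307 dB


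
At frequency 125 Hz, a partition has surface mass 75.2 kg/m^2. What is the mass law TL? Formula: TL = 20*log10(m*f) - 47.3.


m * f = 75.2 * 125 = 9400
20*log10(9400) = 79.4626 dB
TL = 79.4626 - 47.3 = 32.163 dB


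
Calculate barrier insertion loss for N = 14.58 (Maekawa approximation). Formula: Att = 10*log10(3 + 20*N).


3 + 20*N = 3 + 20*14.58 = 294.6
Att = 10*log10(294.6) = 24.692 dB


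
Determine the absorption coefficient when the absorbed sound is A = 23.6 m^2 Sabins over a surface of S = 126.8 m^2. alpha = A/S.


Absorption coefficient = absorbed power / incident power
alpha = A / S = 23.6 / 126.8 = 0.18612


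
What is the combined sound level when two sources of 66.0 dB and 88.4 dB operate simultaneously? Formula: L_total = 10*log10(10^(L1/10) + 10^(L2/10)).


10^(66.0/10) = 3.98107e+06
10^(88.4/10) = 6.91831e+08
Sum = 3.98107e+06 + 6.91831e+08 = 6.95812e+08
L_total = 10*log10(6.95812e+08) = 88.425 dB


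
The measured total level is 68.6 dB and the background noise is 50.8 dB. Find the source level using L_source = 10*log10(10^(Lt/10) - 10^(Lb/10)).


10^(68.6/10) = 7.24436e+06
10^(50.8/10) = 120226
Difference = 7.24436e+06 - 120226 = 7.12413e+06
L_source = 10*log10(7.12413e+06) = 68.527 dB


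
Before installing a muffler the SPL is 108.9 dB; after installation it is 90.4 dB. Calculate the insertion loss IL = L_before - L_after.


Insertion loss = SPL without muffler - SPL with muffler
IL = 108.9 - 90.4 = 18.5 dB


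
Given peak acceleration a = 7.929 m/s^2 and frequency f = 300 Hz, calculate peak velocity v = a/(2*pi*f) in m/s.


omega = 2*pi*f = 2*pi*300 = 1884.96 rad/s
v = a / omega = 7.929 / 1884.96 = 0.0042065 m/s


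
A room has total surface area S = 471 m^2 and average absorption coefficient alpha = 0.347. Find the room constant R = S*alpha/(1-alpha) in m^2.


R = 471 * 0.347 / (1 - 0.347) = 250.29 m^2


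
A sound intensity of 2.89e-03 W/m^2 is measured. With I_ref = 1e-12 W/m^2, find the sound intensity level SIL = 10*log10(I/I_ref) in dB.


I / I_ref = 2.89e-03 / 1e-12 = 2.89e+09
SIL = 10 * log10(2.89e+09) = 94.609 dB


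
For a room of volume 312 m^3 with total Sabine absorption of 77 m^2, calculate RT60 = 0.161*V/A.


RT60 = 0.161 * 312 / 77 = 0.65236 s


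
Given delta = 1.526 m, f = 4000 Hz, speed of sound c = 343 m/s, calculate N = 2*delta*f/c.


N = 2*delta*f/c = 2*delta/lambda, where lambda = c/f
lambda = 343 / 4000 = 0.08575 m
N = 2 * 1.526 / 0.08575 = 35.592


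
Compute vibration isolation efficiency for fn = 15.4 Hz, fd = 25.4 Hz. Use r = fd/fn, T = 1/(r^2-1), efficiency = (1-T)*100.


r = 25.4 / 15.4 = 1.64935
r^2 - 1 = 1.64935^2 - 1 = 1.72036
T = 1/1.72036 = 0.581274
Efficiency = (1 - 0.581274)*100 = 41.873 %
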